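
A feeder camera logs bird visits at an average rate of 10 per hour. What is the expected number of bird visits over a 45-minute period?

E[N] = λt = 10 × 0.75 = 7.5 (a 45-minute period = 0.75 hours).

7.5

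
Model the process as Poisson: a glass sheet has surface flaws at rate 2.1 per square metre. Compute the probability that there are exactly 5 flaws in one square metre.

0.0417

With mean μ = 2.1 per square metre,
P(N = 5) = e^(−μ) μ^5/5! = e^(−2.1) · 2.1^5/120 ≈ 0.0417.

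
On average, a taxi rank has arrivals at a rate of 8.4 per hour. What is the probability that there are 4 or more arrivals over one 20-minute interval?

0.3081

Over the interval, μ = 8.4 × 1/3 = 2.8 (a 20-minute interval = 1/3 hours).
P(N ≥ 4) = 1 − P(N ≤ 3) = 1 − Σ_{j=0}^{3} e^(−μ) μ^j/j! ≈ 0.3081.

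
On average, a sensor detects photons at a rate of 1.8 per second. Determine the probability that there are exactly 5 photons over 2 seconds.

0.1377

Over the interval, μ = 1.8 × 2 = 3.6 (2 seconds).
P(N = 5) = e^(−μ) μ^5/5! = e^(−3.6) · 3.6^5/120 ≈ 0.1377.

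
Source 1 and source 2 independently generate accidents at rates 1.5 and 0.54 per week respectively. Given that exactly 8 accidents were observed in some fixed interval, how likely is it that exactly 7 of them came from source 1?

0.2461

Given the total, each event is independently from source 1 with probability p = λ_1/(λ_1+λ_2) = 1.5/2.04 ≈ 0.7353.
So K ~ Binomial(8, 1.5/2.04): P(K = 7) = C(8,7) · (1.5/2.04)^7 · (0.54/2.04)^1 ≈ 0.2461.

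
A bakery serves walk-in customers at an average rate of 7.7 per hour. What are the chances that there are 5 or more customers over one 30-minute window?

Over the interval, μ = 7.7 × 0.5 = 3.85 (a 30-minute window = 0.5 hours).
P(N ≥ 5) = 1 − P(N ≤ 4) = 1 − Σ_{j=0}^{4} e^(−μ) μ^j/j! ≈ 0.3419.

0.3419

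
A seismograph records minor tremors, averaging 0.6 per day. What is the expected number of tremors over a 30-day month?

E[N] = λt = 0.6 × 30 = 18 (a 30-day month = 30 days).

18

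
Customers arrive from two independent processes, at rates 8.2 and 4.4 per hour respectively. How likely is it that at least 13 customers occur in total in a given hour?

0.4923

Independent Poisson processes superpose: combined rate λ = 8.2 + 4.4 = 12.6 per hour.
So μ = 12.6.
P(N ≥ 13) = 1 − P(N ≤ 12) ≈ 0.4923.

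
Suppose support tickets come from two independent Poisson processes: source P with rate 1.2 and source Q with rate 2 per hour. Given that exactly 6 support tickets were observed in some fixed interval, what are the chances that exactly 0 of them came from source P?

0.0596

Given the total, each event is independently from source P with probability p = λ_P/(λ_P+λ_Q) = 1.2/3.2 = 0.3750.
So K ~ Binomial(6, 1.2/3.2): P(K = 0) = C(6,0) · (1.2/3.2)^0 · (2/3.2)^6 ≈ 0.0596.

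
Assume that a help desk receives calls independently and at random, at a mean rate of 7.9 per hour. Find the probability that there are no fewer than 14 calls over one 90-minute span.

Over the interval, μ = 7.9 × 1.5 = 11.85 (a 90-minute span = 1.5 hours).
P(N ≥ 14) = 1 − P(N ≤ 13) = 1 − Σ_{j=0}^{13} e^(−μ) μ^j/j! ≈ 0.3027.

0.3027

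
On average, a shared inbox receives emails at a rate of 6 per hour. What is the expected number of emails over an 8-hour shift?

48

E[N] = λt = 6 × 8 = 48 (an 8-hour shift = 8 hours).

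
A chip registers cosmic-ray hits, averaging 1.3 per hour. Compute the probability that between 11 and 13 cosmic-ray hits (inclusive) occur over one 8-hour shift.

Over the interval, μ = 1.3 × 8 = 10.4 (an 8-hour shift = 8 hours).
P(11 ≤ N ≤ 13) = Σ_{j=11}^{13} e^(−10.4) · 10.4^j/j! ≈ 0.3005.

0.3005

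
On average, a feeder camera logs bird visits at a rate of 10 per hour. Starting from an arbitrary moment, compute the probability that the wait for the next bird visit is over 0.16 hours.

The wait for the next event is exponential with rate λ = 10 per hour.
P(T > 0.16) = e^(−λt) = e^(−10 × 0.16) = e^(−1.6) ≈ 0.2019.

0.2019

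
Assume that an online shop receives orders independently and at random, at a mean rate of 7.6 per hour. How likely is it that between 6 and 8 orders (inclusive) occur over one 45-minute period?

Over the interval, μ = 7.6 × 0.75 = 5.7 (a 45-minute period = 0.75 hours).
P(6 ≤ N ≤ 8) = Σ_{j=6}^{8} e^(−5.7) · 5.7^j/j! ≈ 0.3816.

0.3816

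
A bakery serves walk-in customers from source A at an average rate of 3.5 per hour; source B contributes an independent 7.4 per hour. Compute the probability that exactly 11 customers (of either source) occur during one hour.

0.1193

Independent Poisson processes superpose: combined rate λ = 3.5 + 7.4 = 10.9 per hour.
So μ = 10.9.
P(N = 11) = e^(−10.9) · 10.9^11/11! ≈ 0.1193.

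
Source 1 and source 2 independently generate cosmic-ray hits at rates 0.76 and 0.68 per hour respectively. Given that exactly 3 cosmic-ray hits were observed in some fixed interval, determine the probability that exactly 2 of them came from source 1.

Given the total, each event is independently from source 1 with probability p = λ_1/(λ_1+λ_2) = 0.76/1.44 ≈ 0.5278.
So K ~ Binomial(3, 0.76/1.44): P(K = 2) = C(3,2) · (0.76/1.44)^2 · (0.68/1.44)^1 ≈ 0.3946.

0.3946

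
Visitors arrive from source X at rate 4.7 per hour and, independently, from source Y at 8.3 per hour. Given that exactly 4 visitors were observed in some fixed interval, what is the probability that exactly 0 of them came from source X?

Given the total, each event is independently from source X with probability p = λ_X/(λ_X+λ_Y) = 4.7/13 ≈ 0.3615.
So K ~ Binomial(4, 4.7/13): P(K = 0) = C(4,0) · (4.7/13)^0 · (8.3/13)^4 ≈ 0.1662.

0.1662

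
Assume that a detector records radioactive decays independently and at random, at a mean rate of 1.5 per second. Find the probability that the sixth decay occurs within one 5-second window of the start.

0.7586

Over the interval, μ = 1.5 × 5 = 7.5 (a 5-second window = 5 seconds).
The sixth arrival falls in the interval iff at least 6 events occur there: P(S_6 ≤ t) = P(N ≥ 6) = 1 − P(N ≤ 5) ≈ 0.7586.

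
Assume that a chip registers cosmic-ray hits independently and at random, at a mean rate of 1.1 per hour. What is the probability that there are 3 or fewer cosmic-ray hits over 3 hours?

0.5803

Over the interval, μ = 1.1 × 3 = 3.3 (3 hours).
P(N ≤ 3) = Σ_{j=0}^{3} e^(−μ) μ^j/j! ≈ 0.5803.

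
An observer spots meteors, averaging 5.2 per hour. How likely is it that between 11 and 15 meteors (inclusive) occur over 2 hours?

Over the interval, μ = 5.2 × 2 = 10.4 (2 hours).
P(11 ≤ N ≤ 15) = Σ_{j=11}^{15} e^(−10.4) · 10.4^j/j! ≈ 0.4028.

0.4028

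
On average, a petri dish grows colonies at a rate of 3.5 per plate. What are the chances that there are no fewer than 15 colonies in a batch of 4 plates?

Over the interval, μ = 3.5 × 4 = 14 (a batch of 4 plates = 4 plates).
P(N ≥ 15) = 1 − P(N ≤ 14) = 1 − Σ_{j=0}^{14} e^(−μ) μ^j/j! ≈ 0.4296.

0.4296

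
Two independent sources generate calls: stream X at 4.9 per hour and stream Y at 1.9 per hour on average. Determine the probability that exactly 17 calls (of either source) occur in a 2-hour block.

0.0650

Independent Poisson processes superpose: combined rate λ = 4.9 + 1.9 = 6.8 per hour.
Over the interval, μ = 6.8 × 2 = 13.6 (a 2-hour block = 2 hours).
P(N = 17) = e^(−13.6) · 13.6^17/17! ≈ 0.0650.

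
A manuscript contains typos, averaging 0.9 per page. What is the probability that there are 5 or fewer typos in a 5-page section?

0.7029

Over the interval, μ = 0.9 × 5 = 4.5 (a 5-page section = 5 pages).
P(N ≤ 5) = Σ_{j=0}^{5} e^(−μ) μ^j/j! ≈ 0.7029.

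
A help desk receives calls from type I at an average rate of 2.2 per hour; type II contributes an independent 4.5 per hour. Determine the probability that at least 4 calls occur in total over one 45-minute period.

Independent Poisson processes superpose: combined rate λ = 2.2 + 4.5 = 6.7 per hour.
Over the interval, μ = 6.7 × 0.75 = 5.025 (a 45-minute period = 0.75 hours).
P(N ≥ 4) = 1 − P(N ≤ 3) ≈ 0.7385.

0.7385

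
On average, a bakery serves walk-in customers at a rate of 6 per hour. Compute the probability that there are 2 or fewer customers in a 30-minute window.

Over the interval, μ = 6 × 0.5 = 3 (a 30-minute window = 0.5 hours).
P(N ≤ 2) = Σ_{j=0}^{2} e^(−μ) μ^j/j! ≈ 0.4232.

0.4232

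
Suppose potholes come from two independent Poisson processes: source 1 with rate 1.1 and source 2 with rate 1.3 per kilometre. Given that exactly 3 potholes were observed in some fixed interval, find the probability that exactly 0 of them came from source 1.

Given the total, each event is independently from source 1 with probability p = λ_1/(λ_1+λ_2) = 1.1/2.4 ≈ 0.4583.
So K ~ Binomial(3, 1.1/2.4): P(K = 0) = C(3,0) · (1.1/2.4)^0 · (1.3/2.4)^3 ≈ 0.1589.

0.1589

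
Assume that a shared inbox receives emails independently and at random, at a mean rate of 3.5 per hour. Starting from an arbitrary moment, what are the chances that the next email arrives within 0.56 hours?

Inter-arrival times are exponential with rate λ = 3.5 per hour.
P(T ≤ 0.56) = 1 − e^(−λt) = 1 − e^(−3.5 × 0.56) = 1 − e^(−1.96) ≈ 0.8591.

0.8591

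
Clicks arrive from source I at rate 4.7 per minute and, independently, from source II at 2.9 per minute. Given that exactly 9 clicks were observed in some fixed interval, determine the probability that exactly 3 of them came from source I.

Given the total, each event is independently from source I with probability p = λ_I/(λ_I+λ_II) = 4.7/7.6 ≈ 0.6184.
So K ~ Binomial(9, 4.7/7.6): P(K = 3) = C(9,3) · (4.7/7.6)^3 · (2.9/7.6)^6 ≈ 0.0613.

0.0613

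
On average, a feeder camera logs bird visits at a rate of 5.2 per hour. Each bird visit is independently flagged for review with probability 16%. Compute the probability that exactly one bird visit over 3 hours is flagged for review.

0.2057

Thinning: the bird visits that are flagged for review themselves form a Poisson process with rate 0.16 × 5.2 = 0.832 per hour.
Over the interval, μ = 0.832 × 3 = 2.496 (3 hours).
P(N = 1) = e^(−2.496) · 2.496^1/1! ≈ 0.2057.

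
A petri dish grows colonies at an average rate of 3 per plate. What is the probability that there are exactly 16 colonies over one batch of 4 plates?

0.0543

Over the interval, μ = 3 × 4 = 12 (a batch of 4 plates = 4 plates).
P(N = 16) = e^(−μ) μ^16/16! = e^(−12) · 12^16/20922789888000 ≈ 0.0543.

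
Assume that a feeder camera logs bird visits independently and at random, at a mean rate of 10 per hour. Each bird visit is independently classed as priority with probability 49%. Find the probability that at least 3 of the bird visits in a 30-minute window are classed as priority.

Thinning: the bird visits that are classed as priority themselves form a Poisson process with rate 0.49 × 10 = 4.9 per hour.
Over the interval, μ = 4.9 × 0.5 = 2.45 (a 30-minute window = 0.5 hours).
P(N ≥ 3) = 1 − P(N ≤ 2) ≈ 0.4433.

0.4433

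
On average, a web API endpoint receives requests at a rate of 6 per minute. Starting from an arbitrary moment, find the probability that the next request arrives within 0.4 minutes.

Inter-arrival times are exponential with rate λ = 6 per minute.
P(T ≤ 0.4) = 1 − e^(−λt) = 1 − e^(−6 × 0.4) = 1 − e^(−2.4) ≈ 0.9093.

0.9093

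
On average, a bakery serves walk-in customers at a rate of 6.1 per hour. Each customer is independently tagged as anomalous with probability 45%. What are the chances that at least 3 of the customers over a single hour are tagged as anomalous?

0.5173

Thinning: the customers that are tagged as anomalous themselves form a Poisson process with rate 0.45 × 6.1 = 2.745 per hour.
So μ = 2.745.
P(N ≥ 3) = 1 − P(N ≤ 2) ≈ 0.5173.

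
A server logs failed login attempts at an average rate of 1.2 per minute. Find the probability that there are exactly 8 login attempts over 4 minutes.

0.0575

Over the interval, μ = 1.2 × 4 = 4.8 (4 minutes).
P(N = 8) = e^(−μ) μ^8/8! = e^(−4.8) · 4.8^8/40320 ≈ 0.0575.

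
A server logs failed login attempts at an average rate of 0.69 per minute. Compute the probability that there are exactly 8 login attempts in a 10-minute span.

0.1284

Over the interval, μ = 0.69 × 10 = 6.9 (a 10-minute span = 10 minutes).
P(N = 8) = e^(−μ) μ^8/8! = e^(−6.9) · 6.9^8/40320 ≈ 0.1284.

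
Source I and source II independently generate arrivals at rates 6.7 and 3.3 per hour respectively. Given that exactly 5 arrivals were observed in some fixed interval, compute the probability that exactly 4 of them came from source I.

Given the total, each event is independently from source I with probability p = λ_I/(λ_I+λ_II) = 6.7/10 = 0.6700.
So K ~ Binomial(5, 6.7/10): P(K = 4) = C(5,4) · (6.7/10)^4 · (3.3/10)^1 ≈ 0.3325.

0.3325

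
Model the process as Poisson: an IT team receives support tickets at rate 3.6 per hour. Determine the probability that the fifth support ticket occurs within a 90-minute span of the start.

Over the interval, μ = 3.6 × 1.5 = 5.4 (a 90-minute span = 1.5 hours).
The fifth arrival falls in the interval iff at least 5 events occur there: P(S_5 ≤ t) = P(N ≥ 5) = 1 − P(N ≤ 4) ≈ 0.6267.

0.6267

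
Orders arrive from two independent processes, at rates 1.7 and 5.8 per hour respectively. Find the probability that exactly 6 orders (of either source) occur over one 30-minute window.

Independent Poisson processes superpose: combined rate λ = 1.7 + 5.8 = 7.5 per hour.
Over the interval, μ = 7.5 × 0.5 = 3.75 (a 30-minute window = 0.5 hours).
P(N = 6) = e^(−3.75) · 3.75^6/6! ≈ 0.0908.

0.0908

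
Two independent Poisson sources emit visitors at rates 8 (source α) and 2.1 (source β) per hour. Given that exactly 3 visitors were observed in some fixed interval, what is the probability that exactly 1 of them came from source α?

Given the total, each event is independently from source α with probability p = λ_α/(λ_α+λ_β) = 8/10.1 ≈ 0.7921.
So K ~ Binomial(3, 8/10.1): P(K = 1) = C(3,1) · (8/10.1)^1 · (2.1/10.1)^2 ≈ 0.1027.

0.1027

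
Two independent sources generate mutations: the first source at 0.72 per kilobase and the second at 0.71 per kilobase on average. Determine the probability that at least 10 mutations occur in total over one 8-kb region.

Independent Poisson processes superpose: combined rate λ = 0.72 + 0.71 = 1.43 per kilobase.
Over the interval, μ = 1.43 × 8 = 11.44 (an 8-kb region = 8 kilobases).
P(N ≥ 10) = 1 − P(N ≤ 9) ≈ 0.7053.

0.7053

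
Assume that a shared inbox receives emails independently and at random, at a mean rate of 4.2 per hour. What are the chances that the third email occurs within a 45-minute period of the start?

Over the interval, μ = 4.2 × 0.75 = 3.15 (a 45-minute period = 0.75 hours).
The third arrival falls in the interval iff at least 3 events occur there: P(S_3 ≤ t) = P(N ≥ 3) = 1 − P(N ≤ 2) ≈ 0.6096.

0.6096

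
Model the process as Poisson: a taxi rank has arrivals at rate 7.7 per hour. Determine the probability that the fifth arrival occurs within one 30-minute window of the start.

Over the interval, μ = 7.7 × 0.5 = 3.85 (a 30-minute window = 0.5 hours).
The fifth arrival falls in the interval iff at least 5 events occur there: P(S_5 ≤ t) = P(N ≥ 5) = 1 − P(N ≤ 4) ≈ 0.3419.

0.3419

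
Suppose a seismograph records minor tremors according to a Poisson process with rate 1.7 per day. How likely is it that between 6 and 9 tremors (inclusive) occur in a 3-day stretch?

0.3660

Over the interval, μ = 1.7 × 3 = 5.1 (a 3-day stretch = 3 days).
P(6 ≤ N ≤ 9) = Σ_{j=6}^{9} e^(−5.1) · 5.1^j/j! ≈ 0.3660.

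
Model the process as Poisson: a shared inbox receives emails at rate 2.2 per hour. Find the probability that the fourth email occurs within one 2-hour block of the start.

Over the interval, μ = 2.2 × 2 = 4.4 (a 2-hour block = 2 hours).
The fourth arrival falls in the interval iff at least 4 events occur there: P(S_4 ≤ t) = P(N ≥ 4) = 1 − P(N ≤ 3) ≈ 0.6406.

0.6406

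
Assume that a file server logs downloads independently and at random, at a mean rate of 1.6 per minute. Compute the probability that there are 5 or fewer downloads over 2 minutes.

0.8946

Over the interval, μ = 1.6 × 2 = 3.2 (2 minutes).
P(N ≤ 5) = Σ_{j=0}^{5} e^(−μ) μ^j/j! ≈ 0.8946.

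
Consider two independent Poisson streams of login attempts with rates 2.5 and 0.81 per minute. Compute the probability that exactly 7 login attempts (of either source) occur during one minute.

Independent Poisson processes superpose: combined rate λ = 2.5 + 0.81 = 3.31 per minute.
So μ = 3.31.
P(N = 7) = e^(−3.31) · 3.31^7/7! ≈ 0.0315.

0.0315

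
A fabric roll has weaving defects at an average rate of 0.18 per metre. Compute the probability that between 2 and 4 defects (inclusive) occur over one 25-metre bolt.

Over the interval, μ = 0.18 × 25 = 4.5 (a 25-metre bolt = 25 metres).
P(2 ≤ N ≤ 4) = Σ_{j=2}^{4} e^(−4.5) · 4.5^j/j! ≈ 0.4710.

0.4710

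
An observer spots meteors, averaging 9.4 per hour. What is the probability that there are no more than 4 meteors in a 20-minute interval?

0.7924

Over the interval, μ = 9.4 × 1/3 ≈ 3.13333 (a 20-minute interval = 1/3 hours).
P(N ≤ 4) = Σ_{j=0}^{4} e^(−μ) μ^j/j! ≈ 0.7924.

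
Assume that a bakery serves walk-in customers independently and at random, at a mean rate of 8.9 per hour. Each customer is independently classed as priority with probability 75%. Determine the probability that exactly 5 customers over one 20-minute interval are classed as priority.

Thinning: the customers that are classed as priority themselves form a Poisson process with rate 0.75 × 8.9 = 6.675 per hour.
Over the interval, μ = 6.675 × 1/3 = 2.225 (a 20-minute interval = 1/3 hours).
P(N = 5) = e^(−2.225) · 2.225^5/5! ≈ 0.0491.

0.0491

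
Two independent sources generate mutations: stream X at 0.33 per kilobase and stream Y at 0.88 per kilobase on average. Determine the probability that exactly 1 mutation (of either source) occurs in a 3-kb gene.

Independent Poisson processes superpose: combined rate λ = 0.33 + 0.88 = 1.21 per kilobase.
Over the interval, μ = 1.21 × 3 = 3.63 (a 3-kb gene = 3 kilobases).
P(N = 1) = e^(−3.63) · 3.63^1/1! ≈ 0.0963.

0.0963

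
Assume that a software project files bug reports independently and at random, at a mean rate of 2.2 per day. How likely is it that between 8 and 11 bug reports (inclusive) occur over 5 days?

Over the interval, μ = 2.2 × 5 = 11 (5 days).
P(8 ≤ N ≤ 11) = Σ_{j=8}^{11} e^(−11) · 11^j/j! ≈ 0.4361.

0.4361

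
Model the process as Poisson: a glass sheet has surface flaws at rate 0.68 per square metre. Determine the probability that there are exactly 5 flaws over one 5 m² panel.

0.1264

Over the interval, μ = 0.68 × 5 = 3.4 (a 5 m² panel = 5 square metres).
P(N = 5) = e^(−μ) μ^5/5! = e^(−3.4) · 3.4^5/120 ≈ 0.1264.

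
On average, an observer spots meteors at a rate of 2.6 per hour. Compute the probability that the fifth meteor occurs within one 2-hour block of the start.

0.5939

Over the interval, μ = 2.6 × 2 = 5.2 (a 2-hour block = 2 hours).
The fifth arrival falls in the interval iff at least 5 events occur there: P(S_5 ≤ t) = P(N ≥ 5) = 1 − P(N ≤ 4) ≈ 0.5939.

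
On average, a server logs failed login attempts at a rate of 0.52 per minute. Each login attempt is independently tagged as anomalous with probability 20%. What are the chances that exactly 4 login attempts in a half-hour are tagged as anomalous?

0.1743

Thinning: the login attempts that are tagged as anomalous themselves form a Poisson process with rate 0.2 × 0.52 = 0.104 per minute.
Over the interval, μ = 0.104 × 30 = 3.12 (a half-hour = 30 minutes).
P(N = 4) = e^(−3.12) · 3.12^4/4! ≈ 0.1743.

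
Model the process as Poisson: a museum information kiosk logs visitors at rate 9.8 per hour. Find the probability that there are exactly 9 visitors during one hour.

0.1274

With mean μ = 9.8 per hour,
P(N = 9) = e^(−μ) μ^9/9! = e^(−9.8) · 9.8^9/362880 ≈ 0.1274.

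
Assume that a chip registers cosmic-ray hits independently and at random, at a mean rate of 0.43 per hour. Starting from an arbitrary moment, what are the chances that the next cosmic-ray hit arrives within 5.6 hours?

0.9100

Inter-arrival times are exponential with rate λ = 0.43 per hour.
P(T ≤ 5.6) = 1 − e^(−λt) = 1 − e^(−0.43 × 5.6) = 1 − e^(−2.408) ≈ 0.9100.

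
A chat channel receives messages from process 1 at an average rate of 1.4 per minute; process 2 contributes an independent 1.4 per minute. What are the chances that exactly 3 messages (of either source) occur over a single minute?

Independent Poisson processes superpose: combined rate λ = 1.4 + 1.4 = 2.8 per minute.
So μ = 2.8.
P(N = 3) = e^(−2.8) · 2.8^3/3! ≈ 0.2225.

0.2225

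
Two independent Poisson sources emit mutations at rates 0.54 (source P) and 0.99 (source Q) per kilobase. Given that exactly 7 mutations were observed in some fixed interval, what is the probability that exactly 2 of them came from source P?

Given the total, each event is independently from source P with probability p = λ_P/(λ_P+λ_Q) = 0.54/1.53 ≈ 0.3529.
So K ~ Binomial(7, 0.54/1.53): P(K = 2) = C(7,2) · (0.54/1.53)^2 · (0.99/1.53)^5 ≈ 0.2967.

0.2967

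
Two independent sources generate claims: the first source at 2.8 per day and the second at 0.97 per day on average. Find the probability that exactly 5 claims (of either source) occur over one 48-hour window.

0.1079

Independent Poisson processes superpose: combined rate λ = 2.8 + 0.97 = 3.77 per day.
Over the interval, μ = 3.77 × 2 = 7.54 (a 48-hour window = 2 days).
P(N = 5) = e^(−7.54) · 7.54^5/5! ≈ 0.1079.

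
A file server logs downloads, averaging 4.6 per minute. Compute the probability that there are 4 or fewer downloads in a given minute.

0.5132

With mean μ = 4.6 per minute,
P(N ≤ 4) = Σ_{j=0}^{4} e^(−μ) μ^j/j! ≈ 0.5132.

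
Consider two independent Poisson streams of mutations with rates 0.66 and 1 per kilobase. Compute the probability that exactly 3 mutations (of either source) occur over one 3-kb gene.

Independent Poisson processes superpose: combined rate λ = 0.66 + 1 = 1.66 per kilobase.
Over the interval, μ = 1.66 × 3 = 4.98 (a 3-kb gene = 3 kilobases).
P(N = 3) = e^(−4.98) · 4.98^3/3! ≈ 0.1415.

0.1415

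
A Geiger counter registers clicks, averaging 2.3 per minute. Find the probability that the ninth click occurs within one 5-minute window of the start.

Over the interval, μ = 2.3 × 5 = 11.5 (a 5-minute window = 5 minutes).
The ninth arrival falls in the interval iff at least 9 events occur there: P(S_9 ≤ t) = P(N ≥ 9) = 1 − P(N ≤ 8) ≈ 0.8094.

0.8094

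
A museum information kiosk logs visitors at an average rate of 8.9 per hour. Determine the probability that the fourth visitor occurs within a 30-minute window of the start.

0.6492

Over the interval, μ = 8.9 × 0.5 = 4.45 (a 30-minute window = 0.5 hours).
The fourth arrival falls in the interval iff at least 4 events occur there: P(S_4 ≤ t) = P(N ≥ 4) = 1 − P(N ≤ 3) ≈ 0.6492.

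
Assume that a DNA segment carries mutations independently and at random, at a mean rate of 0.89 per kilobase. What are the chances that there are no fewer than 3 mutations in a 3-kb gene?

0.4990

Over the interval, μ = 0.89 × 3 = 2.67 (a 3-kb gene = 3 kilobases).
P(N ≥ 3) = 1 − P(N ≤ 2) = 1 − Σ_{j=0}^{2} e^(−μ) μ^j/j! ≈ 0.4990.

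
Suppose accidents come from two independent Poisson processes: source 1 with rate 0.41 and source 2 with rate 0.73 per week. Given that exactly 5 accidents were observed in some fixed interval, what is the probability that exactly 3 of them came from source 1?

0.1908

Given the total, each event is independently from source 1 with probability p = λ_1/(λ_1+λ_2) = 0.41/1.14 ≈ 0.3596.
So K ~ Binomial(5, 0.41/1.14): P(K = 3) = C(5,3) · (0.41/1.14)^3 · (0.73/1.14)^2 ≈ 0.1908.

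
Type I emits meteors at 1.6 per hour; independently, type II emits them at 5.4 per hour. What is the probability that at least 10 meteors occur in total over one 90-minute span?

0.6029

Independent Poisson processes superpose: combined rate λ = 1.6 + 5.4 = 7 per hour.
Over the interval, μ = 7 × 1.5 = 10.5 (a 90-minute span = 1.5 hours).
P(N ≥ 10) = 1 − P(N ≤ 9) ≈ 0.6029.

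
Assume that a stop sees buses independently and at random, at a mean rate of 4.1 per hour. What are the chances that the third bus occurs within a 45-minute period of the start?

Over the interval, μ = 4.1 × 0.75 = 3.075 (a 45-minute period = 0.75 hours).
The third arrival falls in the interval iff at least 3 events occur there: P(S_3 ≤ t) = P(N ≥ 3) = 1 − P(N ≤ 2) ≈ 0.5934.

0.5934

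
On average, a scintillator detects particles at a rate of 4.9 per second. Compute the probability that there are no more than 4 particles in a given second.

With mean μ = 4.9 per second,
P(N ≤ 4) = Σ_{j=0}^{4} e^(−μ) μ^j/j! ≈ 0.4582.

0.4582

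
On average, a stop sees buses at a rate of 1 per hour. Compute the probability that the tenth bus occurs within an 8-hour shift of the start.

Over the interval, μ = 1 × 8 = 8 (an 8-hour shift = 8 hours).
The tenth arrival falls in the interval iff at least 10 events occur there: P(S_10 ≤ t) = P(N ≥ 10) = 1 − P(N ≤ 9) ≈ 0.2834.

0.2834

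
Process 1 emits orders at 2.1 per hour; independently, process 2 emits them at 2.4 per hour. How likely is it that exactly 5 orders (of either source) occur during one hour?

0.1708

Independent Poisson processes superpose: combined rate λ = 2.1 + 2.4 = 4.5 per hour.
So μ = 4.5.
P(N = 5) = e^(−4.5) · 4.5^5/5! ≈ 0.1708.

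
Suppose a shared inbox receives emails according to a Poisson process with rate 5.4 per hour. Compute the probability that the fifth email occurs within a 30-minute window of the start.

Over the interval, μ = 5.4 × 0.5 = 2.7 (a 30-minute window = 0.5 hours).
The fifth arrival falls in the interval iff at least 5 events occur there: P(S_5 ≤ t) = P(N ≥ 5) = 1 − P(N ≤ 4) ≈ 0.1371.

0.1371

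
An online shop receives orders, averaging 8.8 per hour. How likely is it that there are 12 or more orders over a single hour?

With mean μ = 8.8 per hour,
P(N ≥ 12) = 1 − P(N ≤ 11) = 1 − Σ_{j=0}^{11} e^(−μ) μ^j/j! ≈ 0.1780.

0.1780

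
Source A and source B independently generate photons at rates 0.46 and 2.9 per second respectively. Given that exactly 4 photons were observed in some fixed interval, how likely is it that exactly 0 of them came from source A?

0.5549

Given the total, each event is independently from source A with probability p = λ_A/(λ_A+λ_B) = 0.46/3.36 ≈ 0.1369.
So K ~ Binomial(4, 0.46/3.36): P(K = 0) = C(4,0) · (0.46/3.36)^0 · (2.9/3.36)^4 ≈ 0.5549.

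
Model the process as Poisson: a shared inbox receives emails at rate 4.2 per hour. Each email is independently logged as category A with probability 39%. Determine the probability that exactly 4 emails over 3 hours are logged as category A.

Thinning: the emails that are logged as category A themselves form a Poisson process with rate 0.39 × 4.2 = 1.638 per hour.
Over the interval, μ = 1.638 × 3 = 4.914 (3 hours).
P(N = 4) = e^(−4.914) · 4.914^4/4! ≈ 0.1784.

0.1784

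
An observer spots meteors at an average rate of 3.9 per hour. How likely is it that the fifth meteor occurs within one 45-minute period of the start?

0.1723

Over the interval, μ = 3.9 × 0.75 = 2.925 (a 45-minute period = 0.75 hours).
The fifth arrival falls in the interval iff at least 5 events occur there: P(S_5 ≤ t) = P(N ≥ 5) = 1 − P(N ≤ 4) ≈ 0.1723.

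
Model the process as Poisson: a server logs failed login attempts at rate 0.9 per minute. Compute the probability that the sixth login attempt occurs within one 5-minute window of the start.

Over the interval, μ = 0.9 × 5 = 4.5 (a 5-minute window = 5 minutes).
The sixth arrival falls in the interval iff at least 6 events occur there: P(S_6 ≤ t) = P(N ≥ 6) = 1 − P(N ≤ 5) ≈ 0.2971.

0.2971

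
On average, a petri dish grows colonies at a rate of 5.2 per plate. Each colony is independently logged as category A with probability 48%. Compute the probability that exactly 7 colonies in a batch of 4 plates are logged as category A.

0.0905

Thinning: the colonies that are logged as category A themselves form a Poisson process with rate 0.48 × 5.2 = 2.496 per plate.
Over the interval, μ = 2.496 × 4 = 9.984 (a batch of 4 plates = 4 plates).
P(N = 7) = e^(−9.984) · 9.984^7/7! ≈ 0.0905.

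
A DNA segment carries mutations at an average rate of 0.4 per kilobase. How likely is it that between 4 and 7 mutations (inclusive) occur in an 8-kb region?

0.3807

Over the interval, μ = 0.4 × 8 = 3.2 (an 8-kb region = 8 kilobases).
P(4 ≤ N ≤ 7) = Σ_{j=4}^{7} e^(−3.2) · 3.2^j/j! ≈ 0.3807.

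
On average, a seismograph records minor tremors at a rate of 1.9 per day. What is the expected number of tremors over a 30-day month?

E[N] = λt = 1.9 × 30 = 57 (a 30-day month = 30 days).

57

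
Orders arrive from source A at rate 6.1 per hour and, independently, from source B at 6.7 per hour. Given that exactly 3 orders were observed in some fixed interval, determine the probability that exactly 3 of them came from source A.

Given the total, each event is independently from source A with probability p = λ_A/(λ_A+λ_B) = 6.1/12.8 ≈ 0.4766.
So K ~ Binomial(3, 6.1/12.8): P(K = 3) = C(3,3) · (6.1/12.8)^3 · (6.7/12.8)^0 ≈ 0.1082.

0.1082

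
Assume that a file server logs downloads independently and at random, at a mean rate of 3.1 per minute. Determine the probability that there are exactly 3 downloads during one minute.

With mean μ = 3.1 per minute,
P(N = 3) = e^(−μ) μ^3/3! = e^(−3.1) · 3.1^3/6 ≈ 0.2237.

0.2237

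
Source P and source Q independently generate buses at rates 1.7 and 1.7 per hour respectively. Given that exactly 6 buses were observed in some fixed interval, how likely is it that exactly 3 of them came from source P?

Given the total, each event is independently from source P with probability p = λ_P/(λ_P+λ_Q) = 1.7/3.4 = 0.5000.
So K ~ Binomial(6, 1.7/3.4): P(K = 3) = C(6,3) · (1.7/3.4)^3 · (1.7/3.4)^3 ≈ 0.3125.

0.3125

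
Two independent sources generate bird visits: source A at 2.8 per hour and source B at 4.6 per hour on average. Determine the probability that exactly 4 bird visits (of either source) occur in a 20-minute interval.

0.1309

Independent Poisson processes superpose: combined rate λ = 2.8 + 4.6 = 7.4 per hour.
Over the interval, μ = 7.4 × 1/3 ≈ 2.46667 (a 20-minute interval = 1/3 hours).
P(N = 4) = e^(−2.46667) · 2.46667^4/4! ≈ 0.1309.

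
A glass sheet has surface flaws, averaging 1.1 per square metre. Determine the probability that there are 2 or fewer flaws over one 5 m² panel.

0.0884

Over the interval, μ = 1.1 × 5 = 5.5 (a 5 m² panel = 5 square metres).
P(N ≤ 2) = Σ_{j=0}^{2} e^(−μ) μ^j/j! ≈ 0.0884.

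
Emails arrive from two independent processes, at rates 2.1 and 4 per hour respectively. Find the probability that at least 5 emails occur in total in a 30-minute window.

Independent Poisson processes superpose: combined rate λ = 2.1 + 4 = 6.1 per hour.
Over the interval, μ = 6.1 × 0.5 = 3.05 (a 30-minute window = 0.5 hours).
P(N ≥ 5) = 1 − P(N ≤ 4) ≈ 0.1932.

0.1932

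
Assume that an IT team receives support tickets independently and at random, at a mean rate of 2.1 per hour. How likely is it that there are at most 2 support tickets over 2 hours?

Over the interval, μ = 2.1 × 2 = 4.2 (2 hours).
P(N ≤ 2) = Σ_{j=0}^{2} e^(−μ) μ^j/j! ≈ 0.2102.

0.2102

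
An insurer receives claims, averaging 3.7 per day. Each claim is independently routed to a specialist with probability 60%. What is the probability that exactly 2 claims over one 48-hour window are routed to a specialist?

Thinning: the claims that are routed to a specialist themselves form a Poisson process with rate 0.6 × 3.7 = 2.22 per day.
Over the interval, μ = 2.22 × 2 = 4.44 (a 48-hour window = 2 days).
P(N = 2) = e^(−4.44) · 4.44^2/2! ≈ 0.1163.

0.1163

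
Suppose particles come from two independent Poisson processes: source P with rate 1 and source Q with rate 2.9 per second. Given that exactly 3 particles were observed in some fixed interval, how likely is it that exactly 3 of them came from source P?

Given the total, each event is independently from source P with probability p = λ_P/(λ_P+λ_Q) = 1/3.9 ≈ 0.2564.
So K ~ Binomial(3, 1/3.9): P(K = 3) = C(3,3) · (1/3.9)^3 · (2.9/3.9)^0 ≈ 0.0169.

0.0169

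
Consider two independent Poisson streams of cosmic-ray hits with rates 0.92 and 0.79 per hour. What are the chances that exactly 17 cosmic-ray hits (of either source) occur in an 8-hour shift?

0.0663

Independent Poisson processes superpose: combined rate λ = 0.92 + 0.79 = 1.71 per hour.
Over the interval, μ = 1.71 × 8 = 13.68 (an 8-hour shift = 8 hours).
P(N = 17) = e^(−13.68) · 13.68^17/17! ≈ 0.0663.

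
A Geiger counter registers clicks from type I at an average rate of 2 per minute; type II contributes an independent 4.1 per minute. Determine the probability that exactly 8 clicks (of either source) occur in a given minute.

0.1066

Independent Poisson processes superpose: combined rate λ = 2 + 4.1 = 6.1 per minute.
So μ = 6.1.
P(N = 8) = e^(−6.1) · 6.1^8/8! ≈ 0.1066.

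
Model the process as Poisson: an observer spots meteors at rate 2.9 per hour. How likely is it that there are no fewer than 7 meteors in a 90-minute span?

0.1502

Over the interval, μ = 2.9 × 1.5 = 4.35 (a 90-minute span = 1.5 hours).
P(N ≥ 7) = 1 − P(N ≤ 6) = 1 − Σ_{j=0}^{6} e^(−μ) μ^j/j! ≈ 0.1502.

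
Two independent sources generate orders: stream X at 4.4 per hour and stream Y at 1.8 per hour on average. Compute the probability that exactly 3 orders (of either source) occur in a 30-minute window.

Independent Poisson processes superpose: combined rate λ = 4.4 + 1.8 = 6.2 per hour.
Over the interval, μ = 6.2 × 0.5 = 3.1 (a 30-minute window = 0.5 hours).
P(N = 3) = e^(−3.1) · 3.1^3/3! ≈ 0.2237.

0.2237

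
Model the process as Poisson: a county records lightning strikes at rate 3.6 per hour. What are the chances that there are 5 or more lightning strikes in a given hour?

With mean μ = 3.6 per hour,
P(N ≥ 5) = 1 − P(N ≤ 4) = 1 − Σ_{j=0}^{4} e^(−μ) μ^j/j! ≈ 0.2936.

0.2936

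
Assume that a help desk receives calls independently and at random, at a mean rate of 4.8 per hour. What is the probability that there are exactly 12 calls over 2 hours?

0.0866

Over the interval, μ = 4.8 × 2 = 9.6 (2 hours).
P(N = 12) = e^(−μ) μ^12/12! = e^(−9.6) · 9.6^12/479001600 ≈ 0.0866.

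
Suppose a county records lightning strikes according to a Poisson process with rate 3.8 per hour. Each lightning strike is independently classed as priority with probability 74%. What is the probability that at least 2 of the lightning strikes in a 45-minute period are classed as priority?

0.6227

Thinning: the lightning strikes that are classed as priority themselves form a Poisson process with rate 0.74 × 3.8 = 2.812 per hour.
Over the interval, μ = 2.812 × 0.75 = 2.109 (a 45-minute period = 0.75 hours).
P(N ≥ 2) = 1 − P(N ≤ 1) ≈ 0.6227.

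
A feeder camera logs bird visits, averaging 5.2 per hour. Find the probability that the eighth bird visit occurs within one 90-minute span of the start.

0.5188

Over the interval, μ = 5.2 × 1.5 = 7.8 (a 90-minute span = 1.5 hours).
The eighth arrival falls in the interval iff at least 8 events occur there: P(S_8 ≤ t) = P(N ≥ 8) = 1 − P(N ≤ 7) ≈ 0.5188.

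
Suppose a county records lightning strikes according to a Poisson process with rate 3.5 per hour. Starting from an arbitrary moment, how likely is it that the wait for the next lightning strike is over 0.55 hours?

0.1459

The wait for the next event is exponential with rate λ = 3.5 per hour.
P(T > 0.55) = e^(−λt) = e^(−3.5 × 0.55) = e^(−1.925) ≈ 0.1459.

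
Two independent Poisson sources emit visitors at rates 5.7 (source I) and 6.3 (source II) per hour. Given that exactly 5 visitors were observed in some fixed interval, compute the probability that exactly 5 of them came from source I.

0.0242

Given the total, each event is independently from source I with probability p = λ_I/(λ_I+λ_II) = 5.7/12 = 0.4750.
So K ~ Binomial(5, 5.7/12): P(K = 5) = C(5,5) · (5.7/12)^5 · (6.3/12)^0 ≈ 0.0242.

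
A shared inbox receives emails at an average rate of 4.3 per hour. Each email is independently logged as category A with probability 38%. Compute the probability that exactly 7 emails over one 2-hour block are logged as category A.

Thinning: the emails that are logged as category A themselves form a Poisson process with rate 0.38 × 4.3 = 1.634 per hour.
Over the interval, μ = 1.634 × 2 = 3.268 (a 2-hour block = 2 hours).
P(N = 7) = e^(−3.268) · 3.268^7/7! ≈ 0.0301.

0.0301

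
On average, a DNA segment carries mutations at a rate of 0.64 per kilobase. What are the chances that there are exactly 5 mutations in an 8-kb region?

0.1752

Over the interval, μ = 0.64 × 8 = 5.12 (an 8-kb region = 8 kilobases).
P(N = 5) = e^(−μ) μ^5/5! = e^(−5.12) · 5.12^5/120 ≈ 0.1752.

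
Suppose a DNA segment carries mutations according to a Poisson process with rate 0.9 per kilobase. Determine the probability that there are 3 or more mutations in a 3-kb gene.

Over the interval, μ = 0.9 × 3 = 2.7 (a 3-kb gene = 3 kilobases).
P(N ≥ 3) = 1 − P(N ≤ 2) = 1 − Σ_{j=0}^{2} e^(−μ) μ^j/j! ≈ 0.5064.

0.5064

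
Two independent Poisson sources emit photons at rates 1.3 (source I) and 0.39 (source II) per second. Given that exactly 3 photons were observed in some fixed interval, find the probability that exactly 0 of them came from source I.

0.0123

Given the total, each event is independently from source I with probability p = λ_I/(λ_I+λ_II) = 1.3/1.69 ≈ 0.7692.
So K ~ Binomial(3, 1.3/1.69): P(K = 0) = C(3,0) · (1.3/1.69)^0 · (0.39/1.69)^3 ≈ 0.0123.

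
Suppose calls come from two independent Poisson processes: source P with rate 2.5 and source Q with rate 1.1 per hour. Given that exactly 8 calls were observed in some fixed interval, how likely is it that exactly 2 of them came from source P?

Given the total, each event is independently from source P with probability p = λ_P/(λ_P+λ_Q) = 2.5/3.6 ≈ 0.6944.
So K ~ Binomial(8, 2.5/3.6): P(K = 2) = C(8,2) · (2.5/3.6)^2 · (1.1/3.6)^6 ≈ 0.0110.

0.0110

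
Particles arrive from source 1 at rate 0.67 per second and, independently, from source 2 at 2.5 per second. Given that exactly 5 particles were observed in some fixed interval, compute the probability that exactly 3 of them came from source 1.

0.0587

Given the total, each event is independently from source 1 with probability p = λ_1/(λ_1+λ_2) = 0.67/3.17 ≈ 0.2114.
So K ~ Binomial(5, 0.67/3.17): P(K = 3) = C(5,3) · (0.67/3.17)^3 · (2.5/3.17)^2 ≈ 0.0587.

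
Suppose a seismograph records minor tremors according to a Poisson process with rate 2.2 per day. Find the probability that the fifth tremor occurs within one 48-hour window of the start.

0.4488

Over the interval, μ = 2.2 × 2 = 4.4 (a 48-hour window = 2 days).
The fifth arrival falls in the interval iff at least 5 events occur there: P(S_5 ≤ t) = P(N ≥ 5) = 1 − P(N ≤ 4) ≈ 0.4488.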